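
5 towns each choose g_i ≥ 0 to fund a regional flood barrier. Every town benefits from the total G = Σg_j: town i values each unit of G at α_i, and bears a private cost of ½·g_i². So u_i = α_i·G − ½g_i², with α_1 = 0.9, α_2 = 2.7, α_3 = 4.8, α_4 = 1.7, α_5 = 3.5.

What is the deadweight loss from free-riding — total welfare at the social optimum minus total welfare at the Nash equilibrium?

300.58

Town i's FOC: ∂u_i/∂g_i = α_i − g_i = 0, so g_i* = α_i.
NE contributions = (0.9, 2.7, 4.8, 1.7, 3.5); G = 13.6.
W^NE = (Σα)·G − ½Σα_i² = 13.6² − ½·46.28 = 161.82.
Planner sets g_i = Σα_j = 13.6 for every i, so G^SO = 5·13.6 = 68.
W^SO = (Σα)·G^SO − ½·5·(Σα)² = (5/2)·13.6² = 462.4.
Deadweight loss = W^SO − W^NE = 300.58.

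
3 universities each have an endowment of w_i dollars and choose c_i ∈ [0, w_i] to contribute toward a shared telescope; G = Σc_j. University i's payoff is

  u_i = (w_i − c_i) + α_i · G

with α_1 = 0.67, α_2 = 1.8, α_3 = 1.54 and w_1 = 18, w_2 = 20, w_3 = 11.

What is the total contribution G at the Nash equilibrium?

∂u_i/∂c_i = α_i − 1, so university i contributes w_i if α_i > 1, else 0.
α_i > 1 for i ∈ {2, 3}; NE contributions (0, 20, 11), G = 31.

31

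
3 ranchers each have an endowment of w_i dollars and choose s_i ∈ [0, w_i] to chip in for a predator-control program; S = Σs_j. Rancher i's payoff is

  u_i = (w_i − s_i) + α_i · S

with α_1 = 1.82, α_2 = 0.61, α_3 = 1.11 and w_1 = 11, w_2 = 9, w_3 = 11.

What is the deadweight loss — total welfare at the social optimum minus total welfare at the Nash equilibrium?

∂u_i/∂s_i = α_i − 1, so rancher i contributes w_i if α_i > 1, else 0.
α_i > 1 for i ∈ {1, 3}; NE contributions (11, 0, 11), S = 22.
W^NE = Σw_i − S^NE + (Σα_i)·S^NE = 31 + 2.54·22 = 86.88.
Planner: ∂(Σu_j)/∂s_i = Σα_j − 1 = 2.54 > 0, so everyone contributes w_i; S^SO = 31, W^SO = 31 + 2.54·31 = 109.74.
Deadweight loss = 22.86.

22.86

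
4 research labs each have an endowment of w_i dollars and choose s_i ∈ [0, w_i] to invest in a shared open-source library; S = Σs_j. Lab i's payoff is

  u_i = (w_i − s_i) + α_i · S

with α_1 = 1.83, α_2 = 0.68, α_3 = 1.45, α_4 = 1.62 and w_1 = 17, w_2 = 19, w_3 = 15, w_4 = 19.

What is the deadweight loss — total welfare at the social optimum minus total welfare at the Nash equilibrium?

87.02

∂u_i/∂s_i = α_i − 1, so lab i contributes w_i if α_i > 1, else 0.
α_i > 1 for i ∈ {1, 3, 4}; NE contributions (17, 0, 15, 19), S = 51.
W^NE = Σw_i − S^NE + (Σα_i)·S^NE = 70 + 4.58·51 = 303.58.
Planner: ∂(Σu_j)/∂s_i = Σα_j − 1 = 4.58 > 0, so everyone contributes w_i; S^SO = 70, W^SO = 70 + 4.58·70 = 390.6.
Deadweight loss = 87.02.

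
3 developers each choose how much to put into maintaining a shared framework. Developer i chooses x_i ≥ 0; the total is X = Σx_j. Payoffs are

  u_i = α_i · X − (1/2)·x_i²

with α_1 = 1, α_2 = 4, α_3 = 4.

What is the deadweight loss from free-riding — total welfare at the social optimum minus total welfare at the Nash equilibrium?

57

Developer i's FOC: ∂u_i/∂x_i = α_i − x_i = 0, so x_i* = α_i.
NE contributions = (1, 4, 4); X = 9.
W^NE = (Σα)·X − ½Σα_i² = 9² − ½·33 = 64.5.
Planner sets x_i = Σα_j = 9 for every i, so X^SO = 3·9 = 27.
W^SO = (Σα)·X^SO − ½·3·(Σα)² = (3/2)·9² = 121.5.
Deadweight loss = W^SO − W^NE = 57.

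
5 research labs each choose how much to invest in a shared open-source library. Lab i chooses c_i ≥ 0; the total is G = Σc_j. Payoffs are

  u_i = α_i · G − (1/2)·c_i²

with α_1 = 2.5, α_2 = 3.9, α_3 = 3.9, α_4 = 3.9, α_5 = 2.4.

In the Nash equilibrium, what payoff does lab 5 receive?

Lab i's FOC: ∂u_i/∂c_i = α_i − c_i = 0, so c_i* = α_i.
NE contributions = (2.5, 3.9, 3.9, 3.9, 2.4); G = 16.6.
u_5 = α_5·G − ½·(c_5)² = 2.4·16.6 − ½·2.4² = 36.96.

36.96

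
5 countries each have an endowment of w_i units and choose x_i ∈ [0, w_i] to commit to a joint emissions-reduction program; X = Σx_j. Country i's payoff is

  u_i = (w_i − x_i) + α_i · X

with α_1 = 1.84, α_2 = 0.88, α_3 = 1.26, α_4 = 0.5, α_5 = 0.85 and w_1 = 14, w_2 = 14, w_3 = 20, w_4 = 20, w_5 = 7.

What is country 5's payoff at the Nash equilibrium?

35.9

∂u_i/∂x_i = α_i − 1, so country i contributes w_i if α_i > 1, else 0.
α_i > 1 for i ∈ {1, 3}; NE contributions (14, 0, 20, 0, 0), X = 34.
u_5 = (7 − 0) + 0.85·34 = 35.9.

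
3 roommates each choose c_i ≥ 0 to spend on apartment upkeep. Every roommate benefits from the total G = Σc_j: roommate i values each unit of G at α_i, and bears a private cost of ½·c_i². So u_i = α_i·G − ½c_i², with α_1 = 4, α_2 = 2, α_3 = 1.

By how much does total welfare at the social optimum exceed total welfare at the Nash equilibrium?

35

Roommate i's FOC: ∂u_i/∂c_i = α_i − c_i = 0, so c_i* = α_i.
NE contributions = (4, 2, 1); G = 7.
W^NE = (Σα)·G − ½Σα_i² = 7² − ½·21 = 38.5.
Planner sets c_i = Σα_j = 7 for every i, so G^SO = 3·7 = 21.
W^SO = (Σα)·G^SO − ½·3·(Σα)² = (3/2)·7² = 73.5.
Deadweight loss = W^SO − W^NE = 35.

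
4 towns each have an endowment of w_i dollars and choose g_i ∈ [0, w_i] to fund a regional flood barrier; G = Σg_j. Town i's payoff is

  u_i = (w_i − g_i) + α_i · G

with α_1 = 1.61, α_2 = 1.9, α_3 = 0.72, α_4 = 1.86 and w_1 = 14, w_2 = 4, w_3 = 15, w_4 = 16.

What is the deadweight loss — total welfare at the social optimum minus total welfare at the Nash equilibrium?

∂u_i/∂g_i = α_i − 1, so town i contributes w_i if α_i > 1, else 0.
α_i > 1 for i ∈ {1, 2, 4}; NE contributions (14, 4, 0, 16), G = 34.
W^NE = Σw_i − G^NE + (Σα_i)·G^NE = 49 + 5.09·34 = 222.06.
Planner: ∂(Σu_j)/∂g_i = Σα_j − 1 = 5.09 > 0, so everyone contributes w_i; G^SO = 49, W^SO = 49 + 5.09·49 = 298.41.
Deadweight loss = 76.35.

76.35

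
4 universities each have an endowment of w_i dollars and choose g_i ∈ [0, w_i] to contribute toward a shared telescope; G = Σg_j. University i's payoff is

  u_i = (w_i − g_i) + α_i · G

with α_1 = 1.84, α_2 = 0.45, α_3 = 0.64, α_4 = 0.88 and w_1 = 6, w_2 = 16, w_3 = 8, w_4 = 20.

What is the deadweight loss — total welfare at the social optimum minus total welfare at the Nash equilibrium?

123.64

∂u_i/∂g_i = α_i − 1, so university i contributes w_i if α_i > 1, else 0.
α_i > 1 for i ∈ {1}; NE contributions (6, 0, 0, 0), G = 6.
W^NE = Σw_i − G^NE + (Σα_i)·G^NE = 50 + 2.81·6 = 66.86.
Planner: ∂(Σu_j)/∂g_i = Σα_j − 1 = 2.81 > 0, so everyone contributes w_i; G^SO = 50, W^SO = 50 + 2.81·50 = 190.5.
Deadweight loss = 123.64.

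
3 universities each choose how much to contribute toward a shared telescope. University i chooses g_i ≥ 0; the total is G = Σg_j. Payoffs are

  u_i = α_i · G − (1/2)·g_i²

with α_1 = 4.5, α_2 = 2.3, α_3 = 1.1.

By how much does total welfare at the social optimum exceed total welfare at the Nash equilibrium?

University i's FOC: ∂u_i/∂g_i = α_i − g_i = 0, so g_i* = α_i.
NE contributions = (4.5, 2.3, 1.1); G = 7.9.
W^NE = (Σα)·G − ½Σα_i² = 7.9² − ½·26.75 = 49.035.
Planner sets g_i = Σα_j = 7.9 for every i, so G^SO = 3·7.9 = 23.7.
W^SO = (Σα)·G^SO − ½·3·(Σα)² = (3/2)·7.9² = 93.615.
Deadweight loss = W^SO − W^NE = 44.58.

44.58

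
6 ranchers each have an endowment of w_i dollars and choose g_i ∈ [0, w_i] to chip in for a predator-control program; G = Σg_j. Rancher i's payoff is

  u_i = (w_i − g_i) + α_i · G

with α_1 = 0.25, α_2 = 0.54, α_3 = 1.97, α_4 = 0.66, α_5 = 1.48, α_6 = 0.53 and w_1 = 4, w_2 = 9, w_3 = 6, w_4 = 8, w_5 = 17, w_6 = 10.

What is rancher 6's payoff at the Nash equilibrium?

22.19

∂u_i/∂g_i = α_i − 1, so rancher i contributes w_i if α_i > 1, else 0.
α_i > 1 for i ∈ {3, 5}; NE contributions (0, 0, 6, 0, 17, 0), G = 23.
u_6 = (10 − 0) + 0.53·23 = 22.19.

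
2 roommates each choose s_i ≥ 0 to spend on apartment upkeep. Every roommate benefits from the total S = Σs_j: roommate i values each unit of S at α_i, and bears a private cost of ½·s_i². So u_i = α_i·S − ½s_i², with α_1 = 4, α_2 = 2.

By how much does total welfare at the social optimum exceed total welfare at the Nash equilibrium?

Roommate i's FOC: ∂u_i/∂s_i = α_i − s_i = 0, so s_i* = α_i.
NE contributions = (4, 2); S = 6.
W^NE = (Σα)·S − ½Σα_i² = 6² − ½·20 = 26.
Planner sets s_i = Σα_j = 6 for every i, so S^SO = 2·6 = 12.
W^SO = (Σα)·S^SO − ½·2·(Σα)² = (2/2)·6² = 36.
Deadweight loss = W^SO − W^NE = 10.

10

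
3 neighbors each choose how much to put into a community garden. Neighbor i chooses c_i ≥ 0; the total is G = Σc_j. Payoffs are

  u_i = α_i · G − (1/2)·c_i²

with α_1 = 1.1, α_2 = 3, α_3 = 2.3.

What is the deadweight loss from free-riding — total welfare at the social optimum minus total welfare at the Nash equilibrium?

Neighbor i's FOC: ∂u_i/∂c_i = α_i − c_i = 0, so c_i* = α_i.
NE contributions = (1.1, 3, 2.3); G = 6.4.
W^NE = (Σα)·G − ½Σα_i² = 6.4² − ½·15.5 = 33.21.
Planner sets c_i = Σα_j = 6.4 for every i, so G^SO = 3·6.4 = 19.2.
W^SO = (Σα)·G^SO − ½·3·(Σα)² = (3/2)·6.4² = 61.44.
Deadweight loss = W^SO − W^NE = 28.23.

28.23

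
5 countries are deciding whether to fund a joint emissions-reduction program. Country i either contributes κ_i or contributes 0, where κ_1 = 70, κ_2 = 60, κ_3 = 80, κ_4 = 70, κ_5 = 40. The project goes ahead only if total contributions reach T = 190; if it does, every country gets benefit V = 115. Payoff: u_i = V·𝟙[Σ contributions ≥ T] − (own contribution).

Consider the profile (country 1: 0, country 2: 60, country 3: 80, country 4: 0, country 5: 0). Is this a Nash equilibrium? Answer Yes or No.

Total = 140 < 190: not provided.
Country 1 (pledges 0, payoff 0): pledging 70 → total 210, payoff 45. Profitable deviation.

No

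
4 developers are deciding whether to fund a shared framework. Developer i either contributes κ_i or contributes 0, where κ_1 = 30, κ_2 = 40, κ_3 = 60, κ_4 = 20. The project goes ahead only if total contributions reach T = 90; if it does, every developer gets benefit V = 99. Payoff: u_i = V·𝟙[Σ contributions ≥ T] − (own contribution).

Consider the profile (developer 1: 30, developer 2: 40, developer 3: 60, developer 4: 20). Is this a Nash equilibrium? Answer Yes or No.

No

Total = 150 ≥ 90: provided.
Developer 1 (pledges 30, payoff 69): dropping to 0 → total 120, payoff 99. Profitable deviation.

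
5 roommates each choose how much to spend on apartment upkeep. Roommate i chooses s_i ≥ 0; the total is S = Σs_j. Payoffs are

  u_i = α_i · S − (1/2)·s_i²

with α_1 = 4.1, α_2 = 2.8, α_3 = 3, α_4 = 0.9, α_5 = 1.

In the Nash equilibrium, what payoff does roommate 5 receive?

11.3

Roommate i's FOC: ∂u_i/∂s_i = α_i − s_i = 0, so s_i* = α_i.
NE contributions = (4.1, 2.8, 3, 0.9, 1); S = 11.8.
u_5 = α_5·S − ½·(s_5)² = 1·11.8 − ½·1² = 11.3.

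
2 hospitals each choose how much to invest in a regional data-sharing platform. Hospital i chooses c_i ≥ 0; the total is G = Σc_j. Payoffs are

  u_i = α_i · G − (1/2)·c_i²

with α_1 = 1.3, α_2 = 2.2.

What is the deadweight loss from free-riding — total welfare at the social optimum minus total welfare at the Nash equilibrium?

3.265

Hospital i's FOC: ∂u_i/∂c_i = α_i − c_i = 0, so c_i* = α_i.
NE contributions = (1.3, 2.2); G = 3.5.
W^NE = (Σα)·G − ½Σα_i² = 3.5² − ½·6.53 = 8.985.
Planner sets c_i = Σα_j = 3.5 for every i, so G^SO = 2·3.5 = 7.
W^SO = (Σα)·G^SO − ½·2·(Σα)² = (2/2)·3.5² = 12.25.
Deadweight loss = W^SO − W^NE = 3.265.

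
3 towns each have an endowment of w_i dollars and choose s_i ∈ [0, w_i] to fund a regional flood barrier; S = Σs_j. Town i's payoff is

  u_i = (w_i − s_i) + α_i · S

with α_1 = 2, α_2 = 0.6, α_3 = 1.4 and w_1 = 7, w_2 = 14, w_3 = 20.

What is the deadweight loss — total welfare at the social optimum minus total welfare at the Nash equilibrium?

42

∂u_i/∂s_i = α_i − 1, so town i contributes w_i if α_i > 1, else 0.
α_i > 1 for i ∈ {1, 3}; NE contributions (7, 0, 20), S = 27.
W^NE = Σw_i − S^NE + (Σα_i)·S^NE = 41 + 3·27 = 122.
Planner: ∂(Σu_j)/∂s_i = Σα_j − 1 = 3 > 0, so everyone contributes w_i; S^SO = 41, W^SO = 41 + 3·41 = 164.
Deadweight loss = 42.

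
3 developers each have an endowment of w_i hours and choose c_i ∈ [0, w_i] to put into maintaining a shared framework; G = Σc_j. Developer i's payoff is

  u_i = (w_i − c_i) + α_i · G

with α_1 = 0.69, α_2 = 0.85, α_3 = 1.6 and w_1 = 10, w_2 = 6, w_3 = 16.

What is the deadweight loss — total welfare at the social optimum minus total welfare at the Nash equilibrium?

∂u_i/∂c_i = α_i − 1, so developer i contributes w_i if α_i > 1, else 0.
α_i > 1 for i ∈ {3}; NE contributions (0, 0, 16), G = 16.
W^NE = Σw_i − G^NE + (Σα_i)·G^NE = 32 + 2.14·16 = 66.24.
Planner: ∂(Σu_j)/∂c_i = Σα_j − 1 = 2.14 > 0, so everyone contributes w_i; G^SO = 32, W^SO = 32 + 2.14·32 = 100.48.
Deadweight loss = 34.24.

34.24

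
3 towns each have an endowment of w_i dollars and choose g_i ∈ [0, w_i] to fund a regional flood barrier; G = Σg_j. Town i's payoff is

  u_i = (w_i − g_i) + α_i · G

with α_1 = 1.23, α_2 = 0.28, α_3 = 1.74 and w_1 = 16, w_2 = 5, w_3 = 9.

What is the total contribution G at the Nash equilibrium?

∂u_i/∂g_i = α_i − 1, so town i contributes w_i if α_i > 1, else 0.
α_i > 1 for i ∈ {1, 3}; NE contributions (16, 0, 9), G = 25.

25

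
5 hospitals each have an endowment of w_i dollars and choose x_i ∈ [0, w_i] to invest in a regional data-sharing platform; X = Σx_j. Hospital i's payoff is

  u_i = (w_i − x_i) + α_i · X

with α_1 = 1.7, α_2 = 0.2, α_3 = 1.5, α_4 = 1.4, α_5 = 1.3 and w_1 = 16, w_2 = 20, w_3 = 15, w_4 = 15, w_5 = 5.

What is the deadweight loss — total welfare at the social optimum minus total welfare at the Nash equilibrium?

102

∂u_i/∂x_i = α_i − 1, so hospital i contributes w_i if α_i > 1, else 0.
α_i > 1 for i ∈ {1, 3, 4, 5}; NE contributions (16, 0, 15, 15, 5), X = 51.
W^NE = Σw_i − X^NE + (Σα_i)·X^NE = 71 + 5.1·51 = 331.1.
Planner: ∂(Σu_j)/∂x_i = Σα_j − 1 = 5.1 > 0, so everyone contributes w_i; X^SO = 71, W^SO = 71 + 5.1·71 = 433.1.
Deadweight loss = 102.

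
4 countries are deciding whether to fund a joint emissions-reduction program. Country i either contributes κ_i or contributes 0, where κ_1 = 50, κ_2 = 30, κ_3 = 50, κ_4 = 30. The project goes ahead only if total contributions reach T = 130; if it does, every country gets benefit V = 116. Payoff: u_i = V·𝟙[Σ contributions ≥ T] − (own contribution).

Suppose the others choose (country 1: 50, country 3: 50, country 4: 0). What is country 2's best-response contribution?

30

Others' total = 100. Contributing 30 brings total to 130 ≥ 130: gain V − κ_2 = 86.
Best response: 30.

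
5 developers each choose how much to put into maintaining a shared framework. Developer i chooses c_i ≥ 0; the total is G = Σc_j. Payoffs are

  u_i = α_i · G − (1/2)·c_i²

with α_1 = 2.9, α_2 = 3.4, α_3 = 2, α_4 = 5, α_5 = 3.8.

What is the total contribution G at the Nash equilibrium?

Developer i's FOC: ∂u_i/∂c_i = α_i − c_i = 0, so c_i* = α_i.
NE contributions = (2.9, 3.4, 2, 5, 3.8); G = 17.1.

17.1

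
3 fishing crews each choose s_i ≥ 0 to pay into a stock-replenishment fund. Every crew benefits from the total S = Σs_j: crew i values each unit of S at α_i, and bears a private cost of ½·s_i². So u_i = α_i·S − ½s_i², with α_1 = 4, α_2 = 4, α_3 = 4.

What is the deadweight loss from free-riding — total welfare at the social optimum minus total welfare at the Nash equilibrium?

96

Crew i's FOC: ∂u_i/∂s_i = α_i − s_i = 0, so s_i* = α_i.
NE contributions = (4, 4, 4); S = 12.
W^NE = (Σα)·S − ½Σα_i² = 12² − ½·48 = 120.
Planner sets s_i = Σα_j = 12 for every i, so S^SO = 3·12 = 36.
W^SO = (Σα)·S^SO − ½·3·(Σα)² = (3/2)·12² = 216.
Deadweight loss = W^SO − W^NE = 96.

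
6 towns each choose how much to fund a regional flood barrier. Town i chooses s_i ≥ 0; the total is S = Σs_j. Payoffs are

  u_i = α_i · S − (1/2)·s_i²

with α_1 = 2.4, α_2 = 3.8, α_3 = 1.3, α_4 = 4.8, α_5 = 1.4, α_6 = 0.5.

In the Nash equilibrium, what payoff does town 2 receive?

46.74

Town i's FOC: ∂u_i/∂s_i = α_i − s_i = 0, so s_i* = α_i.
NE contributions = (2.4, 3.8, 1.3, 4.8, 1.4, 0.5); S = 14.2.
u_2 = α_2·S − ½·(s_2)² = 3.8·14.2 − ½·3.8² = 46.74.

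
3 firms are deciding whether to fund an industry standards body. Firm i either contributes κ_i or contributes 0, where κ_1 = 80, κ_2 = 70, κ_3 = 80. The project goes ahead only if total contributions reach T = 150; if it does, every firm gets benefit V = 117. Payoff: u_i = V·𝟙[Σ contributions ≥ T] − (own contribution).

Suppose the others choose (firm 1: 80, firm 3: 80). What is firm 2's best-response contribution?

0

Others' total = 160 ≥ 150; contributing adds cost 70 for no extra benefit.
Best response: 0.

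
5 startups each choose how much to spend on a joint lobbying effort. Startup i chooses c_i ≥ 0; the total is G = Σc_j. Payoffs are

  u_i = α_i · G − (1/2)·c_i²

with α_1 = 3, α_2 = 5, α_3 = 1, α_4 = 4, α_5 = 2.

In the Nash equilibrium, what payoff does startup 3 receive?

Startup i's FOC: ∂u_i/∂c_i = α_i − c_i = 0, so c_i* = α_i.
NE contributions = (3, 5, 1, 4, 2); G = 15.
u_3 = α_3·G − ½·(c_3)² = 1·15 − ½·1² = 14.5.

14.5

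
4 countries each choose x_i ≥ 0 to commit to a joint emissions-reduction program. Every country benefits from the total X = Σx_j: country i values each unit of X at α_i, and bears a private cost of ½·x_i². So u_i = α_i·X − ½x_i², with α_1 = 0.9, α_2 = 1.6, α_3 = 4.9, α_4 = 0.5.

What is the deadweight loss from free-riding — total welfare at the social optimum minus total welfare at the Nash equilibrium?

Country i's FOC: ∂u_i/∂x_i = α_i − x_i = 0, so x_i* = α_i.
NE contributions = (0.9, 1.6, 4.9, 0.5); X = 7.9.
W^NE = (Σα)·X − ½Σα_i² = 7.9² − ½·27.63 = 48.595.
Planner sets x_i = Σα_j = 7.9 for every i, so X^SO = 4·7.9 = 31.6.
W^SO = (Σα)·X^SO − ½·4·(Σα)² = (4/2)·7.9² = 124.82.
Deadweight loss = W^SO − W^NE = 76.225.

76.225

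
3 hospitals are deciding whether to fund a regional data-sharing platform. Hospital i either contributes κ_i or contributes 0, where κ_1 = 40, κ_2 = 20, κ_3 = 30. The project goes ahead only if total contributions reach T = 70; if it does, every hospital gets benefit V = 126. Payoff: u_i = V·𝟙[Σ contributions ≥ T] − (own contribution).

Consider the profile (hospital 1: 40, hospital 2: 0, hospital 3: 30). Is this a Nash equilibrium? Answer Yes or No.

Total = 70 ≥ 70: provided.
Hospital 1 (pledges 40, payoff 86): dropping to 0 → total 30, payoff 0. No gain.
Hospital 2 (pledges 0, payoff 126): pledging 20 → total 90, payoff 106. No gain.
Hospital 3 (pledges 30, payoff 96): dropping to 0 → total 40, payoff 0. No gain.

Yes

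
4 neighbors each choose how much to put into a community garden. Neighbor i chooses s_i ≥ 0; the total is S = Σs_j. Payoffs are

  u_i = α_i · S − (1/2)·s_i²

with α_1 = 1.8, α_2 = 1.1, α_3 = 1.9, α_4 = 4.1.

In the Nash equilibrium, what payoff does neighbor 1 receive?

14.4

Neighbor i's FOC: ∂u_i/∂s_i = α_i − s_i = 0, so s_i* = α_i.
NE contributions = (1.8, 1.1, 1.9, 4.1); S = 8.9.
u_1 = α_1·S − ½·(s_1)² = 1.8·8.9 − ½·1.8² = 14.4.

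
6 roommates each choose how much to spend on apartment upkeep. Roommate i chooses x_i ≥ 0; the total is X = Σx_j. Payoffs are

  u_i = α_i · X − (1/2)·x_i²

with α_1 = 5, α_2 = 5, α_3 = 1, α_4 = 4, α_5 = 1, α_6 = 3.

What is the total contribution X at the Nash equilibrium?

19

Roommate i's FOC: ∂u_i/∂x_i = α_i − x_i = 0, so x_i* = α_i.
NE contributions = (5, 5, 1, 4, 1, 3); X = 19.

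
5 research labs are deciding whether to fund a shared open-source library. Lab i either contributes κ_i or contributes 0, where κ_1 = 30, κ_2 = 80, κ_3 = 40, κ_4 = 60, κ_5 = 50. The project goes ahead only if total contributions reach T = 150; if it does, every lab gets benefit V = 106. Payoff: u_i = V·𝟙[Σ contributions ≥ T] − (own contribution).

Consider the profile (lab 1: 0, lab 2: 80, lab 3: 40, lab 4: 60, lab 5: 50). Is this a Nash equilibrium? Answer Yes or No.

No

Total = 230 ≥ 150: provided.
Lab 1 (pledges 0, payoff 106): pledging 30 → total 260, payoff 76. No gain.
Lab 2 (pledges 80, payoff 26): dropping to 0 → total 150, payoff 106. Profitable deviation.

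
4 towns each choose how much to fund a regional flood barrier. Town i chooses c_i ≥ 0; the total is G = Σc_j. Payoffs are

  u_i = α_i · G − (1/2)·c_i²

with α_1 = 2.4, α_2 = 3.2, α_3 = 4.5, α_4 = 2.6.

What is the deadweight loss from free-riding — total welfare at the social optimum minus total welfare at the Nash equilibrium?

182.795

Town i's FOC: ∂u_i/∂c_i = α_i − c_i = 0, so c_i* = α_i.
NE contributions = (2.4, 3.2, 4.5, 2.6); G = 12.7.
W^NE = (Σα)·G − ½Σα_i² = 12.7² − ½·43.01 = 139.785.
Planner sets c_i = Σα_j = 12.7 for every i, so G^SO = 4·12.7 = 50.8.
W^SO = (Σα)·G^SO − ½·4·(Σα)² = (4/2)·12.7² = 322.58.
Deadweight loss = W^SO − W^NE = 182.795.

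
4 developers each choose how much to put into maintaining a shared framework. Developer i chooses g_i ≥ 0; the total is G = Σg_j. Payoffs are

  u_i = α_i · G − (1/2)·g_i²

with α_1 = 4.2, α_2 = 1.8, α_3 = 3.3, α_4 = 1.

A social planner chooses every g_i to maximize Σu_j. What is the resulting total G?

Planner FOC: ∂(Σu_j)/∂g_i = (Σα_j) − g_i = 0, so g_i^SO = Σα_j = 10.3 for every i; G^SO = 41.2.

41.2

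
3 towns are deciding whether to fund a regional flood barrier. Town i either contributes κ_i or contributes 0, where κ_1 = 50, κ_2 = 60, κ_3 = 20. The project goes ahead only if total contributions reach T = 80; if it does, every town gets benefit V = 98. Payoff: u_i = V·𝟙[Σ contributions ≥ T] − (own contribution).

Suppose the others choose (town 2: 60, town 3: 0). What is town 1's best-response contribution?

50

Others' total = 60. Contributing 50 brings total to 110 ≥ 80: gain V − κ_1 = 48.
Best response: 50.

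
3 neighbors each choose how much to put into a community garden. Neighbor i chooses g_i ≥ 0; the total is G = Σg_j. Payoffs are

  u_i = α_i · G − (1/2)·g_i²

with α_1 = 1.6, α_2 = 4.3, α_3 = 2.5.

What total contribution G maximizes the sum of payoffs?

25.2

Planner FOC: ∂(Σu_j)/∂g_i = (Σα_j) − g_i = 0, so g_i^SO = Σα_j = 8.4 for every i; G^SO = 25.2.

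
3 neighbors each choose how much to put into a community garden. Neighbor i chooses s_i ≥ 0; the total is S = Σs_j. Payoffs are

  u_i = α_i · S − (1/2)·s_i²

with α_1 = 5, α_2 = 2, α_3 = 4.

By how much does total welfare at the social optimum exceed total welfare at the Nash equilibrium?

83

Neighbor i's FOC: ∂u_i/∂s_i = α_i − s_i = 0, so s_i* = α_i.
NE contributions = (5, 2, 4); S = 11.
W^NE = (Σα)·S − ½Σα_i² = 11² − ½·45 = 98.5.
Planner sets s_i = Σα_j = 11 for every i, so S^SO = 3·11 = 33.
W^SO = (Σα)·S^SO − ½·3·(Σα)² = (3/2)·11² = 181.5.
Deadweight loss = W^SO − W^NE = 83.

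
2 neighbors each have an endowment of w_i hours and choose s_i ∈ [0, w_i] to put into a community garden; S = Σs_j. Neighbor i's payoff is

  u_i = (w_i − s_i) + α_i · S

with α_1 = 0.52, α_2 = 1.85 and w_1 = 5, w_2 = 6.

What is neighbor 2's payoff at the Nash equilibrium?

11.1

∂u_i/∂s_i = α_i − 1, so neighbor i contributes w_i if α_i > 1, else 0.
α_i > 1 for i ∈ {2}; NE contributions (0, 6), S = 6.
u_2 = (6 − 6) + 1.85·6 = 11.1.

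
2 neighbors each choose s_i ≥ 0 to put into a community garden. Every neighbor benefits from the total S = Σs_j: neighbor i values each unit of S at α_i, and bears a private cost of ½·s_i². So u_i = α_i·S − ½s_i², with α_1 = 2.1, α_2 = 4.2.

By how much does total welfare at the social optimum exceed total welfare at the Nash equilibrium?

Neighbor i's FOC: ∂u_i/∂s_i = α_i − s_i = 0, so s_i* = α_i.
NE contributions = (2.1, 4.2); S = 6.3.
W^NE = (Σα)·S − ½Σα_i² = 6.3² − ½·22.05 = 28.665.
Planner sets s_i = Σα_j = 6.3 for every i, so S^SO = 2·6.3 = 12.6.
W^SO = (Σα)·S^SO − ½·2·(Σα)² = (2/2)·6.3² = 39.69.
Deadweight loss = W^SO − W^NE = 11.025.

11.025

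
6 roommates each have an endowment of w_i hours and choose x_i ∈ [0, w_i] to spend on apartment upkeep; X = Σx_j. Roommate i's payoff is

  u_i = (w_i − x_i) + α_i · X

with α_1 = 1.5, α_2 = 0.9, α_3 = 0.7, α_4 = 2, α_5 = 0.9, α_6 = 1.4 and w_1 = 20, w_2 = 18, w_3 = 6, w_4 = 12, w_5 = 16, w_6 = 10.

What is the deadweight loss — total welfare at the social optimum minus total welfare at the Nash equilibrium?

256

∂u_i/∂x_i = α_i − 1, so roommate i contributes w_i if α_i > 1, else 0.
α_i > 1 for i ∈ {1, 4, 6}; NE contributions (20, 0, 0, 12, 0, 10), X = 42.
W^NE = Σw_i − X^NE + (Σα_i)·X^NE = 82 + 6.4·42 = 350.8.
Planner: ∂(Σu_j)/∂x_i = Σα_j − 1 = 6.4 > 0, so everyone contributes w_i; X^SO = 82, W^SO = 82 + 6.4·82 = 606.8.
Deadweight loss = 256.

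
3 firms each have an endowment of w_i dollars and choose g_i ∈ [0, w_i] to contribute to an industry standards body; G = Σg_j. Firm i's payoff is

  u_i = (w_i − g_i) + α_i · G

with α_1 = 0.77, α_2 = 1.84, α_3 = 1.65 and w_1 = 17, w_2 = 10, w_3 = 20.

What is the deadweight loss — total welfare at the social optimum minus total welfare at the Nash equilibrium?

55.42

∂u_i/∂g_i = α_i − 1, so firm i contributes w_i if α_i > 1, else 0.
α_i > 1 for i ∈ {2, 3}; NE contributions (0, 10, 20), G = 30.
W^NE = Σw_i − G^NE + (Σα_i)·G^NE = 47 + 3.26·30 = 144.8.
Planner: ∂(Σu_j)/∂g_i = Σα_j − 1 = 3.26 > 0, so everyone contributes w_i; G^SO = 47, W^SO = 47 + 3.26·47 = 200.22.
Deadweight loss = 55.42.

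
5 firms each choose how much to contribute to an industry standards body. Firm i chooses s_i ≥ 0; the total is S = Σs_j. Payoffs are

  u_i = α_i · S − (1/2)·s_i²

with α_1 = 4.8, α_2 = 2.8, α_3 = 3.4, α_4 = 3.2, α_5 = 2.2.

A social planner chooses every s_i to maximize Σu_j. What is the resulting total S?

82

Planner FOC: ∂(Σu_j)/∂s_i = (Σα_j) − s_i = 0, so s_i^SO = Σα_j = 16.4 for every i; S^SO = 82.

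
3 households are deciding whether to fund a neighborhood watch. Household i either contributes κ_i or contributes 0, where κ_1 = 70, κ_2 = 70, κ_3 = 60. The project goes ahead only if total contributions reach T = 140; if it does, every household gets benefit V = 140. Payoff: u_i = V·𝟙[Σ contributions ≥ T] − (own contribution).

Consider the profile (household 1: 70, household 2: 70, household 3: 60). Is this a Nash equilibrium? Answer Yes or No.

No

Total = 200 ≥ 140: provided.
Household 1 (pledges 70, payoff 70): dropping to 0 → total 130, payoff 0. No gain.
Household 2 (pledges 70, payoff 70): dropping to 0 → total 130, payoff 0. No gain.
Household 3 (pledges 60, payoff 80): dropping to 0 → total 140, payoff 140. Profitable deviation.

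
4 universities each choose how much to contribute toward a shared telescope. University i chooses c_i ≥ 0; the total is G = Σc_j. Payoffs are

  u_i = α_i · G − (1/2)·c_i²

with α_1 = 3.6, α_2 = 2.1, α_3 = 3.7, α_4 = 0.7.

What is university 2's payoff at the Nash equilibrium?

19.005

University i's FOC: ∂u_i/∂c_i = α_i − c_i = 0, so c_i* = α_i.
NE contributions = (3.6, 2.1, 3.7, 0.7); G = 10.1.
u_2 = α_2·G − ½·(c_2)² = 2.1·10.1 − ½·2.1² = 19.005.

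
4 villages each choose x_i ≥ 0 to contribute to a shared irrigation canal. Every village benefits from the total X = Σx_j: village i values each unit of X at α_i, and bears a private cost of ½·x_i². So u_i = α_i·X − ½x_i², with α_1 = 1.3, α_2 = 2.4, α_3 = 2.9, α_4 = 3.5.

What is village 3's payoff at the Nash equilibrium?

Village i's FOC: ∂u_i/∂x_i = α_i − x_i = 0, so x_i* = α_i.
NE contributions = (1.3, 2.4, 2.9, 3.5); X = 10.1.
u_3 = α_3·X − ½·(x_3)² = 2.9·10.1 − ½·2.9² = 25.085.

25.085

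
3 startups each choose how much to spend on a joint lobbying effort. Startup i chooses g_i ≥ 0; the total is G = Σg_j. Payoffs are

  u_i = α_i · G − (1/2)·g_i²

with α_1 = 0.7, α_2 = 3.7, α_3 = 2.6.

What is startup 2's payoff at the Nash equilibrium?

Startup i's FOC: ∂u_i/∂g_i = α_i − g_i = 0, so g_i* = α_i.
NE contributions = (0.7, 3.7, 2.6); G = 7.
u_2 = α_2·G − ½·(g_2)² = 3.7·7 − ½·3.7² = 19.055.

19.055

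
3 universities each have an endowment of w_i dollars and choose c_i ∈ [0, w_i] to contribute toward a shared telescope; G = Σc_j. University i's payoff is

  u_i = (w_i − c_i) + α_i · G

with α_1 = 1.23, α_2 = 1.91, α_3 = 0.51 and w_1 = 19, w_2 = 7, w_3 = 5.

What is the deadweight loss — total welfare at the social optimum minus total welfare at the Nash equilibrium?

13.25

∂u_i/∂c_i = α_i − 1, so university i contributes w_i if α_i > 1, else 0.
α_i > 1 for i ∈ {1, 2}; NE contributions (19, 7, 0), G = 26.
W^NE = Σw_i − G^NE + (Σα_i)·G^NE = 31 + 2.65·26 = 99.9.
Planner: ∂(Σu_j)/∂c_i = Σα_j − 1 = 2.65 > 0, so everyone contributes w_i; G^SO = 31, W^SO = 31 + 2.65·31 = 113.15.
Deadweight loss = 13.25.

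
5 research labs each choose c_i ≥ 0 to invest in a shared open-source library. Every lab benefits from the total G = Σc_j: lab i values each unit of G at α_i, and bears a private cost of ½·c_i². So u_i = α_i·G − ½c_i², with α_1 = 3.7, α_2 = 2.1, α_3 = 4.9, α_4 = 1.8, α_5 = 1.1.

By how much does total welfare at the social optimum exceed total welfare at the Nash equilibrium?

Lab i's FOC: ∂u_i/∂c_i = α_i − c_i = 0, so c_i* = α_i.
NE contributions = (3.7, 2.1, 4.9, 1.8, 1.1); G = 13.6.
W^NE = (Σα)·G − ½Σα_i² = 13.6² − ½·46.56 = 161.68.
Planner sets c_i = Σα_j = 13.6 for every i, so G^SO = 5·13.6 = 68.
W^SO = (Σα)·G^SO − ½·5·(Σα)² = (5/2)·13.6² = 462.4.
Deadweight loss = W^SO − W^NE = 300.72.

300.72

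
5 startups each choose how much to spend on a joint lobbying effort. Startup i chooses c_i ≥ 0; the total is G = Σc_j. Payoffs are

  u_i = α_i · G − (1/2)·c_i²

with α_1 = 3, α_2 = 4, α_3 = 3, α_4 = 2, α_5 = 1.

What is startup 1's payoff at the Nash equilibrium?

34.5

Startup i's FOC: ∂u_i/∂c_i = α_i − c_i = 0, so c_i* = α_i.
NE contributions = (3, 4, 3, 2, 1); G = 13.
u_1 = α_1·G − ½·(c_1)² = 3·13 − ½·3² = 34.5.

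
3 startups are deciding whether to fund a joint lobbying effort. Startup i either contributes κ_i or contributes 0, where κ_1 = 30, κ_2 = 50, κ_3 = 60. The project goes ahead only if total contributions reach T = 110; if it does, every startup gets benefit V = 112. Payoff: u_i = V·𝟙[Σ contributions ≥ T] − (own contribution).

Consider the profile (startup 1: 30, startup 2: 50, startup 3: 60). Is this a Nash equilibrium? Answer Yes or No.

No

Total = 140 ≥ 110: provided.
Startup 1 (pledges 30, payoff 82): dropping to 0 → total 110, payoff 112. Profitable deviation.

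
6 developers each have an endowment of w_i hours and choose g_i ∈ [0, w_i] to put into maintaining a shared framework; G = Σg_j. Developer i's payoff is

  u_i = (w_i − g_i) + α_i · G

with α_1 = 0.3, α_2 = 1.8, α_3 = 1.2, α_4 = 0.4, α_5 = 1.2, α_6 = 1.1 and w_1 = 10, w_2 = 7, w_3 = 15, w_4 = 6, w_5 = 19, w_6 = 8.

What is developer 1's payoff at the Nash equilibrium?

24.7

∂u_i/∂g_i = α_i − 1, so developer i contributes w_i if α_i > 1, else 0.
α_i > 1 for i ∈ {2, 3, 5, 6}; NE contributions (0, 7, 15, 0, 19, 8), G = 49.
u_1 = (10 − 0) + 0.3·49 = 24.7.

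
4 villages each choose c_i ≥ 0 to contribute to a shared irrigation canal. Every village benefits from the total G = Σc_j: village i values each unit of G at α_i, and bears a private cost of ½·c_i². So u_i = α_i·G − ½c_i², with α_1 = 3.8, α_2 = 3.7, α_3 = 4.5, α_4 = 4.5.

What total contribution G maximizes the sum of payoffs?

Planner FOC: ∂(Σu_j)/∂c_i = (Σα_j) − c_i = 0, so c_i^SO = Σα_j = 16.5 for every i; G^SO = 66.

66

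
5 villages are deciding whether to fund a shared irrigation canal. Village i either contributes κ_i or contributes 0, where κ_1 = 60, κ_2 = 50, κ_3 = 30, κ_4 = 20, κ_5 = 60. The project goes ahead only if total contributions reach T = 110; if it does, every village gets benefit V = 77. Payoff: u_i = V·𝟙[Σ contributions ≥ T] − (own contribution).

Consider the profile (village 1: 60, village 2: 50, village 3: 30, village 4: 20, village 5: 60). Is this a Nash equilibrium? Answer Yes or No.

No

Total = 220 ≥ 110: provided.
Village 1 (pledges 60, payoff 17): dropping to 0 → total 160, payoff 77. Profitable deviation.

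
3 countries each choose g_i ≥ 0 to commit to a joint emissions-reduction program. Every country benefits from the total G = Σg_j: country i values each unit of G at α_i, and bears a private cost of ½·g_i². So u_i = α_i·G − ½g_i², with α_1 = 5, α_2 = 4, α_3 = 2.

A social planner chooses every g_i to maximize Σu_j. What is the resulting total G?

Planner FOC: ∂(Σu_j)/∂g_i = (Σα_j) − g_i = 0, so g_i^SO = Σα_j = 11 for every i; G^SO = 33.

33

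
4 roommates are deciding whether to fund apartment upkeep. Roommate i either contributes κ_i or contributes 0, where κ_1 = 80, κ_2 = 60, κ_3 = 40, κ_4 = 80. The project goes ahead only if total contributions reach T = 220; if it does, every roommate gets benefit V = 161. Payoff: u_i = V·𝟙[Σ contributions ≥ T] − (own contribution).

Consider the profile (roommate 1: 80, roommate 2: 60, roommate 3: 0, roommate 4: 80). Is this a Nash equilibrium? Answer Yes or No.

Total = 220 ≥ 220: provided.
Roommate 1 (pledges 80, payoff 81): dropping to 0 → total 140, payoff 0. No gain.
Roommate 2 (pledges 60, payoff 101): dropping to 0 → total 160, payoff 0. No gain.
Roommate 3 (pledges 0, payoff 161): pledging 40 → total 260, payoff 121. No gain.
Roommate 4 (pledges 80, payoff 81): dropping to 0 → total 140, payoff 0. No gain.

Yes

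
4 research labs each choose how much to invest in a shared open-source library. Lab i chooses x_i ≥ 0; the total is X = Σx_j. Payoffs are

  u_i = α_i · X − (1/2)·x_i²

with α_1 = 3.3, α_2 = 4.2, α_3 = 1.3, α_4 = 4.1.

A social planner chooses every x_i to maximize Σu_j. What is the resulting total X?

51.6

Planner FOC: ∂(Σu_j)/∂x_i = (Σα_j) − x_i = 0, so x_i^SO = Σα_j = 12.9 for every i; X^SO = 51.6.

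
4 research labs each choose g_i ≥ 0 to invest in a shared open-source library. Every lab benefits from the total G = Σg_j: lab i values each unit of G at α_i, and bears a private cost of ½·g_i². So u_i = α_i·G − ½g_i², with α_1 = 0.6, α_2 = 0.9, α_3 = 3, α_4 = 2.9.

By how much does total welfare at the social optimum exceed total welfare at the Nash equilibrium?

64.05

Lab i's FOC: ∂u_i/∂g_i = α_i − g_i = 0, so g_i* = α_i.
NE contributions = (0.6, 0.9, 3, 2.9); G = 7.4.
W^NE = (Σα)·G − ½Σα_i² = 7.4² − ½·18.58 = 45.47.
Planner sets g_i = Σα_j = 7.4 for every i, so G^SO = 4·7.4 = 29.6.
W^SO = (Σα)·G^SO − ½·4·(Σα)² = (4/2)·7.4² = 109.52.
Deadweight loss = W^SO − W^NE = 64.05.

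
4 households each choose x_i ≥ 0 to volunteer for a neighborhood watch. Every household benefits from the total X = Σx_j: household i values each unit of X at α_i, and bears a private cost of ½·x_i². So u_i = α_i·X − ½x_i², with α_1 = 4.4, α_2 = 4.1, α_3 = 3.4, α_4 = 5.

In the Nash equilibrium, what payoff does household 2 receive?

60.885

Household i's FOC: ∂u_i/∂x_i = α_i − x_i = 0, so x_i* = α_i.
NE contributions = (4.4, 4.1, 3.4, 5); X = 16.9.
u_2 = α_2·X − ½·(x_2)² = 4.1·16.9 − ½·4.1² = 60.885.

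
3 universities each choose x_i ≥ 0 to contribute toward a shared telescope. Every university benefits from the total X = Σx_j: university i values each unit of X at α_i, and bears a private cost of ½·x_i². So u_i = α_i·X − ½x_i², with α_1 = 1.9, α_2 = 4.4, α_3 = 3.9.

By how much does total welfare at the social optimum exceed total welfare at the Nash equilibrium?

71.11

University i's FOC: ∂u_i/∂x_i = α_i − x_i = 0, so x_i* = α_i.
NE contributions = (1.9, 4.4, 3.9); X = 10.2.
W^NE = (Σα)·X − ½Σα_i² = 10.2² − ½·38.18 = 84.95.
Planner sets x_i = Σα_j = 10.2 for every i, so X^SO = 3·10.2 = 30.6.
W^SO = (Σα)·X^SO − ½·3·(Σα)² = (3/2)·10.2² = 156.06.
Deadweight loss = W^SO − W^NE = 71.11.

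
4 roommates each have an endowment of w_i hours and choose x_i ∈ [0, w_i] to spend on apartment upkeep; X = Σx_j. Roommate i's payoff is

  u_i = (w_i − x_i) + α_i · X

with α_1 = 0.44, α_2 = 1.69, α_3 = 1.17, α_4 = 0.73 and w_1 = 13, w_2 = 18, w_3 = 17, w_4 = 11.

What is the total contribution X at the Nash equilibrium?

35

∂u_i/∂x_i = α_i − 1, so roommate i contributes w_i if α_i > 1, else 0.
α_i > 1 for i ∈ {2, 3}; NE contributions (0, 18, 17, 0), X = 35.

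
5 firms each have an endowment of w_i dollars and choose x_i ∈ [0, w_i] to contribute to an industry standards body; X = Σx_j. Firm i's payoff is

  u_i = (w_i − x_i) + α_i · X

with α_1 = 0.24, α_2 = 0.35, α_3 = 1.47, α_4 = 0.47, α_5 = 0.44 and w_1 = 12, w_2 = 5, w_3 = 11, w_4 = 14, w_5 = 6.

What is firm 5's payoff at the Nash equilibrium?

∂u_i/∂x_i = α_i − 1, so firm i contributes w_i if α_i > 1, else 0.
α_i > 1 for i ∈ {3}; NE contributions (0, 0, 11, 0, 0), X = 11.
u_5 = (6 − 0) + 0.44·11 = 10.84.

10.84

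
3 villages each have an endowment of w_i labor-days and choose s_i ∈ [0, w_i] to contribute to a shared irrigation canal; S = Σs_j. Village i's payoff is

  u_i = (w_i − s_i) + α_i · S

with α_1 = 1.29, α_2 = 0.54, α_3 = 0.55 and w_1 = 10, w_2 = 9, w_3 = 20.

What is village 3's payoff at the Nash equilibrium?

∂u_i/∂s_i = α_i − 1, so village i contributes w_i if α_i > 1, else 0.
α_i > 1 for i ∈ {1}; NE contributions (10, 0, 0), S = 10.
u_3 = (20 − 0) + 0.55·10 = 25.5.

25.5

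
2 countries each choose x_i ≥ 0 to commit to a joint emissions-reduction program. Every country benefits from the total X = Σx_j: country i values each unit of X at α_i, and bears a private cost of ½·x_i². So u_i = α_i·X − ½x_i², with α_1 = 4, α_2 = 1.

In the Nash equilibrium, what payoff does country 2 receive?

Country i's FOC: ∂u_i/∂x_i = α_i − x_i = 0, so x_i* = α_i.
NE contributions = (4, 1); X = 5.
u_2 = α_2·X − ½·(x_2)² = 1·5 − ½·1² = 4.5.

4.5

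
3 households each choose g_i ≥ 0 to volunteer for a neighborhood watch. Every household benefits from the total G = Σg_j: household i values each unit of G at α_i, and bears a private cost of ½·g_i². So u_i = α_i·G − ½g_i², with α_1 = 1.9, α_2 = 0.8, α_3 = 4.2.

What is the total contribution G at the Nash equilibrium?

Household i's FOC: ∂u_i/∂g_i = α_i − g_i = 0, so g_i* = α_i.
NE contributions = (1.9, 0.8, 4.2); G = 6.9.

6.9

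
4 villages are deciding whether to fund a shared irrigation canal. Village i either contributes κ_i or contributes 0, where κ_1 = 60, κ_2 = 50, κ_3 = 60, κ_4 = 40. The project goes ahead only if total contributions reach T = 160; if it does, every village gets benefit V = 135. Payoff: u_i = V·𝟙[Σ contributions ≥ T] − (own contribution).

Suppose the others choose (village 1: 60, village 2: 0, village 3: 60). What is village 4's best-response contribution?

Others' total = 120. Contributing 40 brings total to 160 ≥ 160: gain V − κ_4 = 95.
Best response: 40.

40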